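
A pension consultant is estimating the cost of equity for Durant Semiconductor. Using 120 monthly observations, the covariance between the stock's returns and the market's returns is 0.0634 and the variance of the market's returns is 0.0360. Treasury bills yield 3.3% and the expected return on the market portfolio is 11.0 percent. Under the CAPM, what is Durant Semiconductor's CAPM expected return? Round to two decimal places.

β = Cov(R_i, R_m) / Var(R_m) = 0.0634 / 0.0360 = 1.7611
MRP = 11.0% − 3.3% = 7.70%
E(R) = R_f + β × MRP = 3.3% + 1.7611 × 7.7% = 16.86%

16.86%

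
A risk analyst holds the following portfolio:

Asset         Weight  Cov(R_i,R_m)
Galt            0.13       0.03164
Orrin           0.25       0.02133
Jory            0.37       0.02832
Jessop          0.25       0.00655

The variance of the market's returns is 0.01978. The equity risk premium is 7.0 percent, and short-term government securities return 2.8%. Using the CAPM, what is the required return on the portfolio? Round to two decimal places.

10.43%

β_Galt = 0.03164 / 0.01978 = 1.5996
β_Orrin = 0.02133 / 0.01978 = 1.0784
β_Jory = 0.02832 / 0.01978 = 1.4317
β_Jessop = 0.00655 / 0.01978 = 0.3311
β_P = Σ w_i β_i = 0.13×1.5996 + 0.25×1.0784 + 0.37×1.4317 + 0.25×0.3311 = 1.0901
E(R_P) = R_f + β_P × MRP = 2.8% + 1.0901 × 7.0% = 10.43%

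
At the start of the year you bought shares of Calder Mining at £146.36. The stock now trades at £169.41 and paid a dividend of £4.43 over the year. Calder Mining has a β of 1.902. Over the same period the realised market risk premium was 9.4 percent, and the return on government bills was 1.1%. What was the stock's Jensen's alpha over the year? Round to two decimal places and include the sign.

Realised HPR = (P1 + D1 − P0) / P0 = (169.41 + 4.43 − 146.36) / 146.36 = 27.48 / 146.36 = 18.7756%
CAPM required = R_f + β·MRP = 1.1% + 1.902 × 9.4% = 18.9788%
α = realised − required = 18.7756% − 18.9788% = -0.20%

-0.20%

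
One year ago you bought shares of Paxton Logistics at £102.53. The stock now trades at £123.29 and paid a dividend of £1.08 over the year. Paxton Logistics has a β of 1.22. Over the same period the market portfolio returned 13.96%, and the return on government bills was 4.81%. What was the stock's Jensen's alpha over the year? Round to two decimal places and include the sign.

Realised HPR = (P1 + D1 − P0) / P0 = (123.29 + 1.08 − 102.53) / 102.53 = 21.84 / 102.53 = 21.3011%
MRP = 13.96% − 4.81% = 9.15%
CAPM required = R_f + β·MRP = 4.81% + 1.22 × 9.15% = 15.9730%
α = realised − required = 21.3011% − 15.9730% = +5.33%

+5.33%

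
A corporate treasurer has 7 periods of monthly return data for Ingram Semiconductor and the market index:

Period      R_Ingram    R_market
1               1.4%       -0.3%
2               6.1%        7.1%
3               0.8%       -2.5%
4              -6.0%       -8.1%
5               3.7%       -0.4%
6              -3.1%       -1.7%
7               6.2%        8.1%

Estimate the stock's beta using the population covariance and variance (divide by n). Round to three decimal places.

Mean R_i = (1.4 + 6.1 + 0.8 − 6.0 + 3.7 − 3.1 + 6.2) / 7 = 1.3000%
Mean R_m = (-0.3 + 7.1 − 2.5 − 8.1 − 0.4 − 1.7 + 8.1) / 7 = 0.3143%
Σ(R_i − R̄_i)(R_m − R̄_m) = 140.6400  ⇒  Cov = 140.6400 / 7 = 20.0914
Σ(R_m − R̄_m)² = 190.3286  ⇒  Var(R_m) = 190.3286 / 7 = 27.1898
β = Cov / Var(R_m) = 20.0914 / 27.1898 = 0.7389

0.739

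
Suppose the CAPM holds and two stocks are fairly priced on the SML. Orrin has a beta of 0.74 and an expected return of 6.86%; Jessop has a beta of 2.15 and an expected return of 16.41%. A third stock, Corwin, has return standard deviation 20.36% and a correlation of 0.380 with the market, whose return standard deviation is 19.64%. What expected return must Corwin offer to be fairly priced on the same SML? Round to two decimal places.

4.52%

MRP = (16.41% − 6.86%) / (2.15 − 0.74) = 6.7730%
R_f = 6.86% − 0.74 × 6.7730% = 1.8480%
β_Corwin = ρ·σ_i/σ_m = 0.380 × 20.36 / 19.64 = 0.3939
E(R_Corwin) = R_f + β × MRP = 1.8480% + 0.3939 × 6.7730% = 4.52%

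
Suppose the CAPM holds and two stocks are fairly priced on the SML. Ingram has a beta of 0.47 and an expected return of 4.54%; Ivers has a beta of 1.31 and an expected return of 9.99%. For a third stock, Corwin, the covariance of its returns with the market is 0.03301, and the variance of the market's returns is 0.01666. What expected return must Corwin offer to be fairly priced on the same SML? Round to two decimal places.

MRP = (9.99% − 4.54%) / (1.31 − 0.47) = 6.4881%
R_f = 4.54% − 0.47 × 6.4881% = 1.4906%
β_Corwin = Cov / Var(R_m) = 0.03301 / 0.01666 = 1.9814
E(R_Corwin) = R_f + β × MRP = 1.4906% + 1.9814 × 6.4881% = 14.35%

14.35%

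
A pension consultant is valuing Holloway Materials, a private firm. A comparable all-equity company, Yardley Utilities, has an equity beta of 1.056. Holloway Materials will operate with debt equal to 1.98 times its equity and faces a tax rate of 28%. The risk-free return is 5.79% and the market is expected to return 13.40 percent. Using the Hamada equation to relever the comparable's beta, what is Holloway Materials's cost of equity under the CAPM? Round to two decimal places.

25.28%

β_L = β_U × [1 + (1 − t)(D/E)] = 1.056 × [1 + (1 − 0.28) × 1.98]
    = 1.056 × [1 + 0.72 × 1.98] = 1.056 × 2.4256 = 2.5614
MRP = 13.40% − 5.79% = 7.61%
E(R) = R_f + β_L × MRP = 5.79% + 2.5614 × 7.61% = 25.28%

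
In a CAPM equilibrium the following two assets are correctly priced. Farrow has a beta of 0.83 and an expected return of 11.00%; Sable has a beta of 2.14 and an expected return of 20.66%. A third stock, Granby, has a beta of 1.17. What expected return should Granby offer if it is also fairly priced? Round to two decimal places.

13.51%

MRP (SML slope) = (20.66% − 11.00%) / (2.14 − 0.83) = 9.66% / 1.31 = 7.3740%
R_f (intercept) = 11.00% − 0.83 × 7.3740% = 4.8796%
E(R_Granby) = R_f + β × MRP = 4.8796% + 1.17 × 7.3740% = 13.51%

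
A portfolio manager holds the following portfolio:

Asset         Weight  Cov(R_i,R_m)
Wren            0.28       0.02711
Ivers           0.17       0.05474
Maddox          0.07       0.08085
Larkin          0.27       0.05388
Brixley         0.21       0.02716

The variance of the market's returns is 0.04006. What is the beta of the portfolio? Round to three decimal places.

1.069

β_Wren = 0.02711 / 0.04006 = 0.6767
β_Ivers = 0.05474 / 0.04006 = 1.3665
β_Maddox = 0.08085 / 0.04006 = 2.0182
β_Larkin = 0.05388 / 0.04006 = 1.3450
β_Brixley = 0.02716 / 0.04006 = 0.6780
β_P = Σ w_i β_i = 0.28×0.6767 + 0.17×1.3665 + 0.07×2.0182 + 0.27×1.3450 + 0.21×0.6780 = 1.0686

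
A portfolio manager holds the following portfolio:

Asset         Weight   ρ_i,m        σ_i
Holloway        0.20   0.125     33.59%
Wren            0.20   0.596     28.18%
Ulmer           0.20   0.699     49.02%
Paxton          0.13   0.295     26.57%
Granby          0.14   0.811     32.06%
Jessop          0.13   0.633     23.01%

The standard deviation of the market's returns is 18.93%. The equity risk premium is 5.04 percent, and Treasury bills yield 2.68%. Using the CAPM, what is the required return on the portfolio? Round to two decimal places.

7.37%

β_Holloway = 0.125 × 33.59% / 18.93% = 0.2218
β_Wren = 0.596 × 28.18% / 18.93% = 0.8872
β_Ulmer = 0.699 × 49.02% / 18.93% = 1.8101
β_Paxton = 0.295 × 26.57% / 18.93% = 0.4141
β_Granby = 0.811 × 32.06% / 18.93% = 1.3735
β_Jessop = 0.633 × 23.01% / 18.93% = 0.7694
β_P = Σ w_i β_i = 0.20×0.2218 + 0.20×0.8872 + 0.20×1.8101 + 0.13×0.4141 + 0.14×1.3735 + 0.13×0.7694 = 0.9300
E(R_P) = R_f + β_P × MRP = 2.68% + 0.9300 × 5.04% = 7.37%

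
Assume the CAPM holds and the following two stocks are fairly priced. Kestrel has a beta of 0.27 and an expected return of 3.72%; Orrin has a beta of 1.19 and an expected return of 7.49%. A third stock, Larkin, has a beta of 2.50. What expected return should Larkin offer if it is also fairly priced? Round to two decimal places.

12.86%

MRP (SML slope) = (7.49% − 3.72%) / (1.19 − 0.27) = 3.77% / 0.92 = 4.0978%
R_f (intercept) = 3.72% − 0.27 × 4.0978% = 2.6136%
E(R_Larkin) = R_f + β × MRP = 2.6136% + 2.50 × 4.0978% = 12.86%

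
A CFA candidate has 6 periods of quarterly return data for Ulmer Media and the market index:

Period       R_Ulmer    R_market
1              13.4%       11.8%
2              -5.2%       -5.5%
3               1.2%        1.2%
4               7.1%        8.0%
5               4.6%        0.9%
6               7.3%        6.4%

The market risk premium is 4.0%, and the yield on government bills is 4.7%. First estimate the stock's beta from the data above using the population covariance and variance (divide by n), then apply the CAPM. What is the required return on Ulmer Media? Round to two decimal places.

Mean R_i = (13.4 − 5.2 + 1.2 + 7.1 + 4.6 + 7.3) / 6 = 4.7333%
Mean R_m = (11.8 − 5.5 + 1.2 + 8.0 + 0.9 + 6.4) / 6 = 3.8000%
Σ(R_i − R̄_i)(R_m − R̄_m) = 187.9000  ⇒  Cov = 187.9000 / 6 = 31.3167
Σ(R_m − R̄_m)² = 190.0600  ⇒  Var(R_m) = 190.0600 / 6 = 31.6767
β = Cov / Var(R_m) = 31.3167 / 31.6767 = 0.9886
E(R) = R_f + β × MRP = 4.7% + 0.9886 × 4.0% = 8.65%

8.65%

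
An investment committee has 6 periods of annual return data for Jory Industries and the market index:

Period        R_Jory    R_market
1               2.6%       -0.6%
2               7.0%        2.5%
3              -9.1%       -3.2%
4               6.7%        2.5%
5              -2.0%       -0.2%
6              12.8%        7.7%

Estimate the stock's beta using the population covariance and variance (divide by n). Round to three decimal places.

1.929

Mean R_i = (2.6 + 7.0 − 9.1 + 6.7 − 2.0 + 12.8) / 6 = 3.0000%
Mean R_m = (-0.6 + 2.5 − 3.2 + 2.5 − 0.2 + 7.7) / 6 = 1.4500%
Σ(R_i − R̄_i)(R_m − R̄_m) = 134.6700  ⇒  Cov = 134.6700 / 6 = 22.4450
Σ(R_m − R̄_m)² = 69.8150  ⇒  Var(R_m) = 69.8150 / 6 = 11.6358
β = Cov / Var(R_m) = 22.4450 / 11.6358 = 1.9290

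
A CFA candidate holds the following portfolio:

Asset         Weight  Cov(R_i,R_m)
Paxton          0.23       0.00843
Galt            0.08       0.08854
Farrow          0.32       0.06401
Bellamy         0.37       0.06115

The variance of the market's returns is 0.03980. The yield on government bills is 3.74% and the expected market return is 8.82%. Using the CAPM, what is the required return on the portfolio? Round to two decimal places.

β_Paxton = 0.00843 / 0.03980 = 0.2118
β_Galt = 0.08854 / 0.03980 = 2.2246
β_Farrow = 0.06401 / 0.03980 = 1.6083
β_Bellamy = 0.06115 / 0.03980 = 1.5364
β_P = Σ w_i β_i = 0.23×0.2118 + 0.08×2.2246 + 0.32×1.6083 + 0.37×1.5364 = 1.3098
MRP = 8.82% − 3.74% = 5.08%
E(R_P) = R_f + β_P × MRP = 3.74% + 1.3098 × 5.08% = 10.39%

10.39%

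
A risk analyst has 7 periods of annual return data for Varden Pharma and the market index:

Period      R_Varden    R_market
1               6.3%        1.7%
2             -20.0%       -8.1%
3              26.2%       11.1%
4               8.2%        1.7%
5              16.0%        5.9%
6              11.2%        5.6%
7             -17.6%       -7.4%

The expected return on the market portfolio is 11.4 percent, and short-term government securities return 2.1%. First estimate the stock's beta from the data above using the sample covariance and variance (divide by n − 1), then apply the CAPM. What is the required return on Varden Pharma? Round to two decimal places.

Mean R_i = (6.3 − 20.0 + 26.2 + 8.2 + 16.0 + 11.2 − 17.6) / 7 = 4.3286%
Mean R_m = (1.7 − 8.1 + 11.1 + 1.7 + 5.9 + 5.6 − 7.4) / 7 = 1.5000%
Σ(R_i − R̄_i)(R_m − R̄_m) = 719.3800  ⇒  Cov = 719.3800 / 6 = 119.8967
Σ(R_m − R̄_m)² = 299.7800  ⇒  Var(R_m) = 299.7800 / 6 = 49.9633
β = Cov / Var(R_m) = 119.8967 / 49.9633 = 2.3997
MRP = 11.4% − 2.1% = 9.30%
E(R) = R_f + β × MRP = 2.1% + 2.3997 × 9.3% = 24.42%

24.42%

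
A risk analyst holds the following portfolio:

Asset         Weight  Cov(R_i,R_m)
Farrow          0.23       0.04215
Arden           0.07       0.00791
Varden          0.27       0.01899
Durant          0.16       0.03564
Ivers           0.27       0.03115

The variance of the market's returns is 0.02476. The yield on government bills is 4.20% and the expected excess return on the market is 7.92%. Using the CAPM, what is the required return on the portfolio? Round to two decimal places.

13.63%

β_Farrow = 0.04215 / 0.02476 = 1.7023
β_Arden = 0.00791 / 0.02476 = 0.3195
β_Varden = 0.01899 / 0.02476 = 0.7670
β_Durant = 0.03564 / 0.02476 = 1.4394
β_Ivers = 0.03115 / 0.02476 = 1.2581
β_P = Σ w_i β_i = 0.23×1.7023 + 0.07×0.3195 + 0.27×0.7670 + 0.16×1.4394 + 0.27×1.2581 = 1.1910
E(R_P) = R_f + β_P × MRP = 4.20% + 1.1910 × 7.92% = 13.63%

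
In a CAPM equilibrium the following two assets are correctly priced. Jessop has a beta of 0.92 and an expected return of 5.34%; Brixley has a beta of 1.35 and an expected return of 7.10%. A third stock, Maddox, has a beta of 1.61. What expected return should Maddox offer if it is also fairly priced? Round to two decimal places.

MRP (SML slope) = (7.10% − 5.34%) / (1.35 − 0.92) = 1.76% / 0.43 = 4.0930%
R_f (intercept) = 5.34% − 0.92 × 4.0930% = 1.5744%
E(R_Maddox) = R_f + β × MRP = 1.5744% + 1.61 × 4.0930% = 8.16%

8.16%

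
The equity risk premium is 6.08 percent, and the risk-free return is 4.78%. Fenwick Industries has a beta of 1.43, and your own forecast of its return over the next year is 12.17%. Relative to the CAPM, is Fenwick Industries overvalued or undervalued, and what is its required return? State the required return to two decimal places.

Overvalued; required return 13.47%

Required return = R_f + β·MRP = 4.78% + 1.43 × 6.08% = 13.47%
Forecast 12.17% < required 13.47% → the stock plots below the SML → overvalued.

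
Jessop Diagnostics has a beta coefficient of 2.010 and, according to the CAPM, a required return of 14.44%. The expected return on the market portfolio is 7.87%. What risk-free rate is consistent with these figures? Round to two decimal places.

E(R) = R_f + β(E(R_m) − R_f) = R_f(1 − β) + β·E(R_m)
14.44% = R_f × (1 − 2.010) + 2.010 × 7.87%
14.44% = R_f × -1.010 + 15.81870%
R_f = (14.44% − 15.81870%) / -1.010 = 1.37%

1.37%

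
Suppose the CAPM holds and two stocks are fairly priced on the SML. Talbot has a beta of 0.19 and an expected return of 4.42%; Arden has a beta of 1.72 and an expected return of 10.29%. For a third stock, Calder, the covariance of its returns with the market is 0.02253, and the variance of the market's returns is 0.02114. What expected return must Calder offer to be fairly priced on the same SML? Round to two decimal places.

MRP = (10.29% − 4.42%) / (1.72 − 0.19) = 3.8366%
R_f = 4.42% − 0.19 × 3.8366% = 3.6910%
β_Calder = Cov / Var(R_m) = 0.02253 / 0.02114 = 1.0658
E(R_Calder) = R_f + β × MRP = 3.6910% + 1.0658 × 3.8366% = 7.78%

7.78%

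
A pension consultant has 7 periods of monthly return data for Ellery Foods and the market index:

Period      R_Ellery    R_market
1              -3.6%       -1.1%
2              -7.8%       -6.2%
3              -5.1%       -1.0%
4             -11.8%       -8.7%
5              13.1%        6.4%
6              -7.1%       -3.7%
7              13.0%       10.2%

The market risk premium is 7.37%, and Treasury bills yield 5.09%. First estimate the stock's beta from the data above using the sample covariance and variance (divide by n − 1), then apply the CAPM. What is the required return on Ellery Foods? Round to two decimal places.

Mean R_i = (-3.6 − 7.8 − 5.1 − 11.8 + 13.1 − 7.1 + 13.0) / 7 = -1.3286%
Mean R_m = (-1.1 − 6.2 − 1.0 − 8.7 + 6.4 − 3.7 + 10.2) / 7 = -0.5857%
Σ(R_i − R̄_i)(R_m − R̄_m) = 397.3429  ⇒  Cov = 397.3429 / 6 = 66.2238
Σ(R_m − R̄_m)² = 272.6286  ⇒  Var(R_m) = 272.6286 / 6 = 45.4381
β = Cov / Var(R_m) = 66.2238 / 45.4381 = 1.4575
E(R) = R_f + β × MRP = 5.09% + 1.4575 × 7.37% = 15.83%

15.83%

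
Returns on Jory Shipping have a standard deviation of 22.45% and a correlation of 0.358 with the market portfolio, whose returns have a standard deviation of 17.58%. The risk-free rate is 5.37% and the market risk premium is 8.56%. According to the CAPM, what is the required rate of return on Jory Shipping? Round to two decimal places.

9.28%

β = ρ × σ_i / σ_m = 0.358 × 22.45% / 17.58% = 0.4572
E(R) = 5.37% + 0.4572 × 8.56% = 9.28%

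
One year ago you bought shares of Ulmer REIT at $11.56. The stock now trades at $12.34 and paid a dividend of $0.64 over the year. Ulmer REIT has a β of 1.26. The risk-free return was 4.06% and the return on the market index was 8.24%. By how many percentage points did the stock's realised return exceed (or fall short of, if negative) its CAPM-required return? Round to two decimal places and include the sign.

+2.96%

Realised HPR = (P1 + D1 − P0) / P0 = (12.34 + 0.64 − 11.56) / 11.56 = 1.42 / 11.56 = 12.2837%
MRP = 8.24% − 4.06% = 4.18%
CAPM required = R_f + β·MRP = 4.06% + 1.26 × 4.18% = 9.3268%
α = realised − required = 12.2837% − 9.3268% = +2.96%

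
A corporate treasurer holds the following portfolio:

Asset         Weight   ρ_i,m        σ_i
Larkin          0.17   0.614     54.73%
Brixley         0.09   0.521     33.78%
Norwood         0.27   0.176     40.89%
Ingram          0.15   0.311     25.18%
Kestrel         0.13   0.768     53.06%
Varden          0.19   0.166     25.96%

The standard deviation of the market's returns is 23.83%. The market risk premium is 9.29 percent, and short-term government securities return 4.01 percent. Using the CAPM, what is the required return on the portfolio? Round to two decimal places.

β_Larkin = 0.614 × 54.73% / 23.83% = 1.4102
β_Brixley = 0.521 × 33.78% / 23.83% = 0.7385
β_Norwood = 0.176 × 40.89% / 23.83% = 0.3020
β_Ingram = 0.311 × 25.18% / 23.83% = 0.3286
β_Kestrel = 0.768 × 53.06% / 23.83% = 1.7100
β_Varden = 0.166 × 25.96% / 23.83% = 0.1808
β_P = Σ w_i β_i = 0.17×1.4102 + 0.09×0.7385 + 0.27×0.3020 + 0.15×0.3286 + 0.13×1.7100 + 0.19×0.1808 = 0.6937
E(R_P) = R_f + β_P × MRP = 4.01% + 0.6937 × 9.29% = 10.45%

10.45%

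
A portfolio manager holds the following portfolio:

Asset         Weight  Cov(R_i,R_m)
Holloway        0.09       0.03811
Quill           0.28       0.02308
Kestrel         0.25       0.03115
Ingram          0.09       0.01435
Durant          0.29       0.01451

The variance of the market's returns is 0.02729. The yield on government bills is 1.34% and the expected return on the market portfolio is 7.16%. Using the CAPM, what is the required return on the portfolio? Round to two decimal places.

6.28%

β_Holloway = 0.03811 / 0.02729 = 1.3965
β_Quill = 0.02308 / 0.02729 = 0.8457
β_Kestrel = 0.03115 / 0.02729 = 1.1414
β_Ingram = 0.01435 / 0.02729 = 0.5258
β_Durant = 0.01451 / 0.02729 = 0.5317
β_P = Σ w_i β_i = 0.09×1.3965 + 0.28×0.8457 + 0.25×1.1414 + 0.09×0.5258 + 0.29×0.5317 = 0.8493
MRP = 7.16% − 1.34% = 5.82%
E(R_P) = R_f + β_P × MRP = 1.34% + 0.8493 × 5.82% = 6.28%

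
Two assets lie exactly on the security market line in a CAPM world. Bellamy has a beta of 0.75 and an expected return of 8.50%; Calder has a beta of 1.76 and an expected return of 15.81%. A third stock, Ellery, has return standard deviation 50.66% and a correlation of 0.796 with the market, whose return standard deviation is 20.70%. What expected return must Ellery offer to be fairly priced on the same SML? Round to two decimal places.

17.17%

MRP = (15.81% − 8.50%) / (1.76 − 0.75) = 7.2376%
R_f = 8.50% − 0.75 × 7.2376% = 3.0718%
β_Ellery = ρ·σ_i/σ_m = 0.796 × 50.66 / 20.70 = 1.9481
E(R_Ellery) = R_f + β × MRP = 3.0718% + 1.9481 × 7.2376% = 17.17%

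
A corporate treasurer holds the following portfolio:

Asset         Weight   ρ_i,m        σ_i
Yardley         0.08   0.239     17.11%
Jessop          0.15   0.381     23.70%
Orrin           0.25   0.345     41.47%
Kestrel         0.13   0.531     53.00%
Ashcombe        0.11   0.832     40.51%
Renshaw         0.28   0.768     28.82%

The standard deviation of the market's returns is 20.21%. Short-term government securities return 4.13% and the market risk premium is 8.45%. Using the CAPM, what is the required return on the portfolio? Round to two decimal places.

12.00%

β_Yardley = 0.239 × 17.11% / 20.21% = 0.2023
β_Jessop = 0.381 × 23.70% / 20.21% = 0.4468
β_Orrin = 0.345 × 41.47% / 20.21% = 0.7079
β_Kestrel = 0.531 × 53.00% / 20.21% = 1.3925
β_Ashcombe = 0.832 × 40.51% / 20.21% = 1.6677
β_Renshaw = 0.768 × 28.82% / 20.21% = 1.0952
β_P = Σ w_i β_i = 0.08×0.2023 + 0.15×0.4468 + 0.25×0.7079 + 0.13×1.3925 + 0.11×1.6677 + 0.28×1.0952 = 0.9313
E(R_P) = R_f + β_P × MRP = 4.13% + 0.9313 × 8.45% = 12.00%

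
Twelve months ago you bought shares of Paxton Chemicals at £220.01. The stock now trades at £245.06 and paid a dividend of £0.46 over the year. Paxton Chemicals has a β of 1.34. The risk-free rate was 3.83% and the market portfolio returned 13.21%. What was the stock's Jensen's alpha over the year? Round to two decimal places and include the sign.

-4.80%

Realised HPR = (P1 + D1 − P0) / P0 = (245.06 + 0.46 − 220.01) / 220.01 = 25.51 / 220.01 = 11.5949%
MRP = 13.21% − 3.83% = 9.38%
CAPM required = R_f + β·MRP = 3.83% + 1.34 × 9.38% = 16.3992%
α = realised − required = 11.5949% − 16.3992% = -4.80%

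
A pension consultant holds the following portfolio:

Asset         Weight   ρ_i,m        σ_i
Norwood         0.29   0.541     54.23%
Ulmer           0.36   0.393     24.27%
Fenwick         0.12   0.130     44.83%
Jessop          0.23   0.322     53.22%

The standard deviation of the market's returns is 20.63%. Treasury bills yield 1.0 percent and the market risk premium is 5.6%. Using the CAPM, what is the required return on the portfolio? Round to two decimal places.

β_Norwood = 0.541 × 54.23% / 20.63% = 1.4221
β_Ulmer = 0.393 × 24.27% / 20.63% = 0.4623
β_Fenwick = 0.130 × 44.83% / 20.63% = 0.2825
β_Jessop = 0.322 × 53.22% / 20.63% = 0.8307
β_P = Σ w_i β_i = 0.29×1.4221 + 0.36×0.4623 + 0.12×0.2825 + 0.23×0.8307 = 0.8038
E(R_P) = R_f + β_P × MRP = 1.0% + 0.8038 × 5.6% = 5.50%

5.50%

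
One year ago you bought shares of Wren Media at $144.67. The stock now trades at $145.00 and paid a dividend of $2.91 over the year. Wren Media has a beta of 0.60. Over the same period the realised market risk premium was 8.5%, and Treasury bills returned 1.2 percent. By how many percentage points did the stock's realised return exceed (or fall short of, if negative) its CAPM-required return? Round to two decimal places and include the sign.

Realised HPR = (P1 + D1 − P0) / P0 = (145.00 + 2.91 − 144.67) / 144.67 = 3.24 / 144.67 = 2.2396%
CAPM required = R_f + β·MRP = 1.2% + 0.60 × 8.5% = 6.3000%
α = realised − required = 2.2396% − 6.3000% = -4.06%

-4.06%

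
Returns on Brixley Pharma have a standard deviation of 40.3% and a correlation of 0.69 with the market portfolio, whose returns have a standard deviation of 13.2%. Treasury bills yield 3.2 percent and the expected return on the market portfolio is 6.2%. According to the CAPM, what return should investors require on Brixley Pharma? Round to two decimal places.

β = ρ × σ_i / σ_m = 0.69 × 40.3% / 13.2% = 2.1066
MRP = 6.2% − 3.2% = 3.00%
E(R) = 3.2% + 2.1066 × 3.0% = 9.52%

9.52%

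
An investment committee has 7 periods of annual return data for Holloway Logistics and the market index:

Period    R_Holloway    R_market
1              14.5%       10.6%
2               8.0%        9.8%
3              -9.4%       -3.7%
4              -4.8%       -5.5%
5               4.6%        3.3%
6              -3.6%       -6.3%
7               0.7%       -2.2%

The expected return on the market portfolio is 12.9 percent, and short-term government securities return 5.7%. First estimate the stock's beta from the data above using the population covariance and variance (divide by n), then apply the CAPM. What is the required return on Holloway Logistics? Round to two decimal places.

13.34%

Mean R_i = (14.5 + 8.0 − 9.4 − 4.8 + 4.6 − 3.6 + 0.7) / 7 = 1.4286%
Mean R_m = (10.6 + 9.8 − 3.7 − 5.5 + 3.3 − 6.3 − 2.2) / 7 = 0.8571%
Σ(R_i − R̄_i)(R_m − R̄_m) = 321.0286  ⇒  Cov = 321.0286 / 7 = 45.8612
Σ(R_m − R̄_m)² = 302.6171  ⇒  Var(R_m) = 302.6171 / 7 = 43.2310
β = Cov / Var(R_m) = 45.8612 / 43.2310 = 1.0608
MRP = 12.9% − 5.7% = 7.20%
E(R) = R_f + β × MRP = 5.7% + 1.0608 × 7.2% = 13.34%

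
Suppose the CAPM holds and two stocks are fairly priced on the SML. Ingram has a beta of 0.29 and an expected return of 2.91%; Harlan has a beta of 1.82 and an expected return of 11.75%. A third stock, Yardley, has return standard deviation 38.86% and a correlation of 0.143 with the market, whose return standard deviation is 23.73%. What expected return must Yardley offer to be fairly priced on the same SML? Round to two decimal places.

2.59%

MRP = (11.75% − 2.91%) / (1.82 − 0.29) = 5.7778%
R_f = 2.91% − 0.29 × 5.7778% = 1.2344%
β_Yardley = ρ·σ_i/σ_m = 0.143 × 38.86 / 23.73 = 0.2342
E(R_Yardley) = R_f + β × MRP = 1.2344% + 0.2342 × 5.7778% = 2.59%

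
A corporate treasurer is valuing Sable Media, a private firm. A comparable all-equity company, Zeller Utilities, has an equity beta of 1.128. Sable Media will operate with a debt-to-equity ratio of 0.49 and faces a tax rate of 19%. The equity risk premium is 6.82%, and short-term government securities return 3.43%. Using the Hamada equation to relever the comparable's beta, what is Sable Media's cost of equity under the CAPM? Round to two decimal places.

14.18%

β_L = β_U × [1 + (1 − t)(D/E)] = 1.128 × [1 + (1 − 0.19) × 0.49]
    = 1.128 × [1 + 0.81 × 0.49] = 1.128 × 1.3969 = 1.5757
E(R) = R_f + β_L × MRP = 3.43% + 1.5757 × 6.82% = 14.18%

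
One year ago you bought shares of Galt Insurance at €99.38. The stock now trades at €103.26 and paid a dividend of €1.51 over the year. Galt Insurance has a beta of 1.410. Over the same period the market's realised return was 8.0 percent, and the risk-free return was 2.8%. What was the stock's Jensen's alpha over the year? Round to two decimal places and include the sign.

Realised HPR = (P1 + D1 − P0) / P0 = (103.26 + 1.51 − 99.38) / 99.38 = 5.39 / 99.38 = 5.4236%
MRP = 8.0% − 2.8% = 5.20%
CAPM required = R_f + β·MRP = 2.8% + 1.410 × 5.2% = 10.1320%
α = realised − required = 5.4236% − 10.1320% = -4.71%

-4.71%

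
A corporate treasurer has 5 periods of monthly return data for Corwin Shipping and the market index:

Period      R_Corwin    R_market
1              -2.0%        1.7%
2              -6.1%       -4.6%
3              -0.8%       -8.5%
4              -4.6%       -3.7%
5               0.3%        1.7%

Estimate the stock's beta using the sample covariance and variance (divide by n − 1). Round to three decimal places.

Mean R_i = (-2.0 − 6.1 − 0.8 − 4.6 + 0.3) / 5 = -2.6400%
Mean R_m = (1.7 − 4.6 − 8.5 − 3.7 + 1.7) / 5 = -2.6800%
Σ(R_i − R̄_i)(R_m − R̄_m) = 13.6140  ⇒  Cov = 13.6140 / 4 = 3.4035
Σ(R_m − R̄_m)² = 76.9680  ⇒  Var(R_m) = 76.9680 / 4 = 19.2420
β = Cov / Var(R_m) = 3.4035 / 19.2420 = 0.1769

0.177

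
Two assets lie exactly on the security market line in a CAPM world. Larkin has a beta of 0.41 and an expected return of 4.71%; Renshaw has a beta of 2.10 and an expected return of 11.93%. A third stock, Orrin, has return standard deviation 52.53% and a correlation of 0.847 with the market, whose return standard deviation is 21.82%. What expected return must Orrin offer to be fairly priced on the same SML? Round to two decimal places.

MRP = (11.93% − 4.71%) / (2.10 − 0.41) = 4.2722%
R_f = 4.71% − 0.41 × 4.2722% = 2.9584%
β_Orrin = ρ·σ_i/σ_m = 0.847 × 52.53 / 21.82 = 2.0391
E(R_Orrin) = R_f + β × MRP = 2.9584% + 2.0391 × 4.2722% = 11.67%

11.67%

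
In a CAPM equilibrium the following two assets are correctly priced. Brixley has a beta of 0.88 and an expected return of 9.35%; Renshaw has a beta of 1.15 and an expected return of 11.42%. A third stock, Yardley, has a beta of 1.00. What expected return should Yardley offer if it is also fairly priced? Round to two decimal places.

MRP (SML slope) = (11.42% − 9.35%) / (1.15 − 0.88) = 2.07% / 0.27 = 7.6667%
R_f (intercept) = 9.35% − 0.88 × 7.6667% = 2.6033%
E(R_Yardley) = R_f + β × MRP = 2.6033% + 1.00 × 7.6667% = 10.27%

10.27%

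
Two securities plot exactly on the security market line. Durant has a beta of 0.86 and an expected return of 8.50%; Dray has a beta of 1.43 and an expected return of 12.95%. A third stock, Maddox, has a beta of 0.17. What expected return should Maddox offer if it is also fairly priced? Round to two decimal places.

MRP (SML slope) = (12.95% − 8.50%) / (1.43 − 0.86) = 4.45% / 0.57 = 7.8070%
R_f (intercept) = 8.50% − 0.86 × 7.8070% = 1.7860%
E(R_Maddox) = R_f + β × MRP = 1.7860% + 0.17 × 7.8070% = 3.11%

3.11%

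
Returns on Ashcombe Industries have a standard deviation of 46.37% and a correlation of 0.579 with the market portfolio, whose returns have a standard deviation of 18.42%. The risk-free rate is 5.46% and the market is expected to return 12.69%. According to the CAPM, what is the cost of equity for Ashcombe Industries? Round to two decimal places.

β = ρ × σ_i / σ_m = 0.579 × 46.37% / 18.42% = 1.4576
MRP = 12.69% − 5.46% = 7.23%
E(R) = 5.46% + 1.4576 × 7.23% = 16.00%

16.00%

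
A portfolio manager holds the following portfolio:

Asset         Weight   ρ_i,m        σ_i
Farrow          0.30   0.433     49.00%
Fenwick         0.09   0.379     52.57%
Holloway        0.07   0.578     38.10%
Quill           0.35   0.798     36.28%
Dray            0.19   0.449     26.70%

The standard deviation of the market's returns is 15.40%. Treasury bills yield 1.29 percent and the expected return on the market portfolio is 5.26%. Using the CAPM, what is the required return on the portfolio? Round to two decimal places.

β_Farrow = 0.433 × 49.00% / 15.40% = 1.3777
β_Fenwick = 0.379 × 52.57% / 15.40% = 1.2938
β_Holloway = 0.578 × 38.10% / 15.40% = 1.4300
β_Quill = 0.798 × 36.28% / 15.40% = 1.8800
β_Dray = 0.449 × 26.70% / 15.40% = 0.7785
β_P = Σ w_i β_i = 0.30×1.3777 + 0.09×1.2938 + 0.07×1.4300 + 0.35×1.8800 + 0.19×0.7785 = 1.4358
MRP = 5.26% − 1.29% = 3.97%
E(R_P) = R_f + β_P × MRP = 1.29% + 1.4358 × 3.97% = 6.99%

6.99%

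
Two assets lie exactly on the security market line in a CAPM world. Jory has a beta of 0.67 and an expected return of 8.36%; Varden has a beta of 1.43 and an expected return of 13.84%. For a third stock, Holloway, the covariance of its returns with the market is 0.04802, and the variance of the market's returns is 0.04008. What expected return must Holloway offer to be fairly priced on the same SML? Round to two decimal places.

12.17%

MRP = (13.84% − 8.36%) / (1.43 − 0.67) = 7.2105%
R_f = 8.36% − 0.67 × 7.2105% = 3.5290%
β_Holloway = Cov / Var(R_m) = 0.04802 / 0.04008 = 1.1981
E(R_Holloway) = R_f + β × MRP = 3.5290% + 1.1981 × 7.2105% = 12.17%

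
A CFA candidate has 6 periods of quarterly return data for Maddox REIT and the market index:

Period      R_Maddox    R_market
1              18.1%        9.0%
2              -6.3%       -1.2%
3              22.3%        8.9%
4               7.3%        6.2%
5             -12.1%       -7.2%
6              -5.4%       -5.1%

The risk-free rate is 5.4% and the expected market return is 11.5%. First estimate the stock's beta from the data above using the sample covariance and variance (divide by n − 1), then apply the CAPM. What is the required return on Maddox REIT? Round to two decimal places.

16.85%

Mean R_i = (18.1 − 6.3 + 22.3 + 7.3 − 12.1 − 5.4) / 6 = 3.9833%
Mean R_m = (9.0 − 1.2 + 8.9 + 6.2 − 7.2 − 5.1) / 6 = 1.7667%
Σ(R_i − R̄_i)(R_m − R̄_m) = 486.6267  ⇒  Cov = 486.6267 / 5 = 97.3253
Σ(R_m − R̄_m)² = 259.2133  ⇒  Var(R_m) = 259.2133 / 5 = 51.8427
β = Cov / Var(R_m) = 97.3253 / 51.8427 = 1.8773
MRP = 11.5% − 5.4% = 6.10%
E(R) = R_f + β × MRP = 5.4% + 1.8773 × 6.1% = 16.85%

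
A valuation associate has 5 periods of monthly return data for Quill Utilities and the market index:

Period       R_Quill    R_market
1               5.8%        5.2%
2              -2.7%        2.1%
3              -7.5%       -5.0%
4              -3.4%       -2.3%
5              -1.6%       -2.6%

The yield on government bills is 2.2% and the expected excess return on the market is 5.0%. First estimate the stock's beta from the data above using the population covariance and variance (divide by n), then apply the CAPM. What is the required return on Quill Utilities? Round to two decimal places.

7.34%

Mean R_i = (5.8 − 2.7 − 7.5 − 3.4 − 1.6) / 5 = -1.8800%
Mean R_m = (5.2 + 2.1 − 5.0 − 2.3 − 2.6) / 5 = -0.5200%
Σ(R_i − R̄_i)(R_m − R̄_m) = 69.0820  ⇒  Cov = 69.0820 / 5 = 13.8164
Σ(R_m − R̄_m)² = 67.1480  ⇒  Var(R_m) = 67.1480 / 5 = 13.4296
β = Cov / Var(R_m) = 13.8164 / 13.4296 = 1.0288
E(R) = R_f + β × MRP = 2.2% + 1.0288 × 5.0% = 7.34%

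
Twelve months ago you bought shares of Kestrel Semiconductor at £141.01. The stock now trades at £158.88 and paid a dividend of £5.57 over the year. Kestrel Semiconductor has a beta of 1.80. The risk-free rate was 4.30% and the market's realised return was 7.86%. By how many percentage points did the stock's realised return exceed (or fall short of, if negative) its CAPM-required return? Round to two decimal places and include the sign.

Realised HPR = (P1 + D1 − P0) / P0 = (158.88 + 5.57 − 141.01) / 141.01 = 23.44 / 141.01 = 16.6229%
MRP = 7.86% − 4.30% = 3.56%
CAPM required = R_f + β·MRP = 4.30% + 1.80 × 3.56% = 10.7080%
α = realised − required = 16.6229% − 10.7080% = +5.91%

+5.91%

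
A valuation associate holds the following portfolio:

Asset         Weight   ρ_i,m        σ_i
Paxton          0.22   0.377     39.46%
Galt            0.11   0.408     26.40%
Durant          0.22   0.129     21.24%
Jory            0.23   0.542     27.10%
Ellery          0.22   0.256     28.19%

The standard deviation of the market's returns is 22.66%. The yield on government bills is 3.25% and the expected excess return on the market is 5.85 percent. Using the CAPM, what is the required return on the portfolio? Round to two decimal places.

β_Paxton = 0.377 × 39.46% / 22.66% = 0.6565
β_Galt = 0.408 × 26.40% / 22.66% = 0.4753
β_Durant = 0.129 × 21.24% / 22.66% = 0.1209
β_Jory = 0.542 × 27.10% / 22.66% = 0.6482
β_Ellery = 0.256 × 28.19% / 22.66% = 0.3185
β_P = Σ w_i β_i = 0.22×0.6565 + 0.11×0.4753 + 0.22×0.1209 + 0.23×0.6482 + 0.22×0.3185 = 0.4425
E(R_P) = R_f + β_P × MRP = 3.25% + 0.4425 × 5.85% = 5.84%

5.84%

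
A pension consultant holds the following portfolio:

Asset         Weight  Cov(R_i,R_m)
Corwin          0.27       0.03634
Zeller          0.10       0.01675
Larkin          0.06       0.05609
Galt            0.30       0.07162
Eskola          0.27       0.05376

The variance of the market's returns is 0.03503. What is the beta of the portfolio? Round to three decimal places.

β_Corwin = 0.03634 / 0.03503 = 1.0374
β_Zeller = 0.01675 / 0.03503 = 0.4782
β_Larkin = 0.05609 / 0.03503 = 1.6012
β_Galt = 0.07162 / 0.03503 = 2.0445
β_Eskola = 0.05376 / 0.03503 = 1.5347
β_P = Σ w_i β_i = 0.27×1.0374 + 0.10×0.4782 + 0.06×1.6012 + 0.30×2.0445 + 0.27×1.5347 = 1.4517

1.452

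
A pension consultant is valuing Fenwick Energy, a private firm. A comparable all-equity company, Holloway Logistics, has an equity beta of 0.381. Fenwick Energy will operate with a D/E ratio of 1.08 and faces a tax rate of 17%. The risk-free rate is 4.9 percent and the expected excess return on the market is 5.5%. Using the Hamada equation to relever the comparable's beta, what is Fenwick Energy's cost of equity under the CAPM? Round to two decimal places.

β_L = β_U × [1 + (1 − t)(D/E)] = 0.381 × [1 + (1 − 0.17) × 1.08]
    = 0.381 × [1 + 0.83 × 1.08] = 0.381 × 1.8964 = 0.7225
E(R) = R_f + β_L × MRP = 4.9% + 0.7225 × 5.5% = 8.87%

8.87%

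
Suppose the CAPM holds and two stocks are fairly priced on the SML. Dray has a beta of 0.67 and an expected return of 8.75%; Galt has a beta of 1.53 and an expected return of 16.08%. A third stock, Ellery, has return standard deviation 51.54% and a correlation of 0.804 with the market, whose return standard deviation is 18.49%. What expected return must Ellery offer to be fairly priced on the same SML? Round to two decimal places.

22.14%

MRP = (16.08% − 8.75%) / (1.53 − 0.67) = 8.5233%
R_f = 8.75% − 0.67 × 8.5233% = 3.0394%
β_Ellery = ρ·σ_i/σ_m = 0.804 × 51.54 / 18.49 = 2.2411
E(R_Ellery) = R_f + β × MRP = 3.0394% + 2.2411 × 8.5233% = 22.14%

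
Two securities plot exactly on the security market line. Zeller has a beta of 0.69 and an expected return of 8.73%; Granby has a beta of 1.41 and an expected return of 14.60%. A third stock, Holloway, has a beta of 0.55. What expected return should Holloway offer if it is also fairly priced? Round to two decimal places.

7.59%

MRP (SML slope) = (14.60% − 8.73%) / (1.41 − 0.69) = 5.87% / 0.72 = 8.1528%
R_f (intercept) = 8.73% − 0.69 × 8.1528% = 3.1046%
E(R_Holloway) = R_f + β × MRP = 3.1046% + 0.55 × 8.1528% = 7.59%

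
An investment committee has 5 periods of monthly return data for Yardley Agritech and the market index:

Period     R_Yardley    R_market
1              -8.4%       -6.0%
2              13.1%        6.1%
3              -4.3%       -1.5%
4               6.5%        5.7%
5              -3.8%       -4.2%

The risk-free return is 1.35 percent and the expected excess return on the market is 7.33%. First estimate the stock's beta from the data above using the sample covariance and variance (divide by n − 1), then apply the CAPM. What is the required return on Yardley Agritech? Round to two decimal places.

12.42%

Mean R_i = (-8.4 + 13.1 − 4.3 + 6.5 − 3.8) / 5 = 0.6200%
Mean R_m = (-6.0 + 6.1 − 1.5 + 5.7 − 4.2) / 5 = 0.0200%
Σ(R_i − R̄_i)(R_m − R̄_m) = 189.7080  ⇒  Cov = 189.7080 / 4 = 47.4270
Σ(R_m − R̄_m)² = 125.5880  ⇒  Var(R_m) = 125.5880 / 4 = 31.3970
β = Cov / Var(R_m) = 47.4270 / 31.3970 = 1.5106
E(R) = R_f + β × MRP = 1.35% + 1.5106 × 7.33% = 12.42%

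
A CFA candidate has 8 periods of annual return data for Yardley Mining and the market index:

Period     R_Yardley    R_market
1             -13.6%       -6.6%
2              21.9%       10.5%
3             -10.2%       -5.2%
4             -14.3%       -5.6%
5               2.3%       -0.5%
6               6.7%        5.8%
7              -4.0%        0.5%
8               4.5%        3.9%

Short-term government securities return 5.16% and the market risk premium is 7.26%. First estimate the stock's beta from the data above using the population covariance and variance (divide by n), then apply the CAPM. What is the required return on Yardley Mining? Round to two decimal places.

Mean R_i = (-13.6 + 21.9 − 10.2 − 14.3 + 2.3 + 6.7 − 4.0 + 4.5) / 8 = -0.8375%
Mean R_m = (-6.6 + 10.5 − 5.2 − 5.6 − 0.5 + 5.8 + 0.5 + 3.9) / 8 = 0.3500%
Σ(R_i − R̄_i)(R_m − R̄_m) = 508.4350  ⇒  Cov = 508.4350 / 8 = 63.5544
Σ(R_m − R̄_m)² = 260.5800  ⇒  Var(R_m) = 260.5800 / 8 = 32.5725
β = Cov / Var(R_m) = 63.5544 / 32.5725 = 1.9512
E(R) = R_f + β × MRP = 5.16% + 1.9512 × 7.26% = 19.33%

19.33%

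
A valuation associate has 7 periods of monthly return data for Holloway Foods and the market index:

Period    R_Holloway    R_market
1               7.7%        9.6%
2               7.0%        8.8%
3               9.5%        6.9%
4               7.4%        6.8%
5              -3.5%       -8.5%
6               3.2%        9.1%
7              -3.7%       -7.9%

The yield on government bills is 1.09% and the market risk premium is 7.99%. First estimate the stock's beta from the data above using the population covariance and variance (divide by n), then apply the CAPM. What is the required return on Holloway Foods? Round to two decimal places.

Mean R_i = (7.7 + 7.0 + 9.5 + 7.4 − 3.5 + 3.2 − 3.7) / 7 = 3.9429%
Mean R_m = (9.6 + 8.8 + 6.9 + 6.8 − 8.5 + 9.1 − 7.9) / 7 = 3.5429%
Σ(R_i − R̄_i)(R_m − R̄_m) = 241.7071  ⇒  Cov = 241.7071 / 7 = 34.5296
Σ(R_m − R̄_m)² = 393.0571  ⇒  Var(R_m) = 393.0571 / 7 = 56.1510
β = Cov / Var(R_m) = 34.5296 / 56.1510 = 0.6149
E(R) = R_f + β × MRP = 1.09% + 0.6149 × 7.99% = 6.00%

6.00%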